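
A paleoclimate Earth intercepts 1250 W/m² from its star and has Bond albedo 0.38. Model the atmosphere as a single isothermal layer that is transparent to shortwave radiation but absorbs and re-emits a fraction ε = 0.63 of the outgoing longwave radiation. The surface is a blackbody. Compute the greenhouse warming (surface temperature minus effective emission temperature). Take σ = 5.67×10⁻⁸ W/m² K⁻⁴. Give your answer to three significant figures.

24.0 K

Effective emission temperature (TOA balance): σT_e⁴ = S(1−α)/4 = 193.8 W/m² → T_e = 241.8 K.
Surface balance with a leaky layer gives σT_s⁴ = σT_e⁴·2/(2−ε), so T_s = T_e·[2/(2−0.63)]^(1/4) = 265.8 K.
T_s − T_e = 265.8 − 241.8 = 23.98 K.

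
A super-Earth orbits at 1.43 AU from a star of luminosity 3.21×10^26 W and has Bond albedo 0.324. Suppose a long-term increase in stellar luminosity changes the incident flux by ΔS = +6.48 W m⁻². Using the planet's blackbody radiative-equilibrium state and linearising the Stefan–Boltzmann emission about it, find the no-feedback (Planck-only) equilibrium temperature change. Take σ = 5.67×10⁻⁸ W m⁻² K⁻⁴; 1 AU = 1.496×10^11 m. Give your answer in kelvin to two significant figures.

Orbital distance: d = 1.43 AU = 2.139×10^11 m.
Spreading L over a sphere of radius d: S = 3.21×10^26/(4π·2.14×10^11²) = 558.2 W m⁻².
Unperturbed T_e = [558.2·(1−0.324)/(4σ)]^¼ = 202.0 K.
Only a fraction (1−α) is absorbed and it's spread over 4πR², so ΔF = (1−α)ΔS/4 = 1.095 W m⁻².
The Planck feedback parameter is 4σT_e³ = 1.868 W m⁻²/K.
Hence the no-feedback warming is ΔF/(4σT_e³) = 0.586 K.

0.59 K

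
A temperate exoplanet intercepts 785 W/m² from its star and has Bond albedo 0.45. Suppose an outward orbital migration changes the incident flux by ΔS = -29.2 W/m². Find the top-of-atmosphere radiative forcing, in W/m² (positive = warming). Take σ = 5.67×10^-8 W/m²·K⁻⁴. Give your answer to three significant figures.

Only a fraction (1−α) is absorbed and it's spread over 4πR², so ΔF = (1−α)ΔS/4 = -4.015 W/m².

-4.02 W/m²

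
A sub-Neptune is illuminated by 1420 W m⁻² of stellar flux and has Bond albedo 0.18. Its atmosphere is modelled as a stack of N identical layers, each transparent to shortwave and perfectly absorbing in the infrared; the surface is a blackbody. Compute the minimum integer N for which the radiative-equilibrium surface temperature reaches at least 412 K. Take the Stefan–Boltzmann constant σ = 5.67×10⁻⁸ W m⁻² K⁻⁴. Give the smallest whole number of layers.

OLR = S(1−α)/4 = 291.1 W m⁻²; the top layer radiates at T_e = 267.7 K.
Need (N+1)T_e⁴ ≥ T_s⁴, i.e. N+1 ≥ (412/267.7)⁴ = 5.612.
The minimum whole number is N = 5.

5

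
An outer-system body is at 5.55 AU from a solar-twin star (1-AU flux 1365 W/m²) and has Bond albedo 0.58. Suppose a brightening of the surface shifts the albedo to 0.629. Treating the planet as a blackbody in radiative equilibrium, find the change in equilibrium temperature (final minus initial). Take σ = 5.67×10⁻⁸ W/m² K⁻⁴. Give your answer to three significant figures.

Irradiance scales as 1/d², so S = 1365 W/m² × (1/5.55)² = 44.31 W/m².
Initial: T₁ = [S(1−0.58)/(4σ)]^(1/4) = 95.18 K.
After:  T₂ = [44.31·0.371/(4σ)]^(1/4) = 92.27 K.
Change: 92.27 − 95.18 = -2.906 K.

-2.91 K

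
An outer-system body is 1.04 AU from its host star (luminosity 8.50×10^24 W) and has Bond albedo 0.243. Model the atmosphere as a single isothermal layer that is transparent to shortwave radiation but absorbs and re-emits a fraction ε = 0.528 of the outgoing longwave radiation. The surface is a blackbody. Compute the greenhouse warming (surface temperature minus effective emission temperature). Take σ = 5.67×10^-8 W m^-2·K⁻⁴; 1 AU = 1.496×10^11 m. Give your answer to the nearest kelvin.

Orbital distance: d = 1.04 AU = 1.556×10^11 m.
S = L/(4πd²) = 27.94 W m^-2.
At the top of the atmosphere, σT_e⁴ = S(1−α)/4 = 5.288 W m^-2, giving T_e = 98.27 K.
For a single slab of emissivity ε, T_s⁴ = 2T_e⁴/(2−ε); thus T_s = 98.27·(1.359)^(1/4) = 106.1 K.
The atmosphere warms the surface by 7.827 K.

8 K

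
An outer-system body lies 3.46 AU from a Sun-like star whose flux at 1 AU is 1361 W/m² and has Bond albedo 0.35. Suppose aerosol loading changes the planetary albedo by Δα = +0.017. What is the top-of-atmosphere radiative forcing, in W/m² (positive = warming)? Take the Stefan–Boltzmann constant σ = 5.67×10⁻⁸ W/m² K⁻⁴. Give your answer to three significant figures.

-0.483 W/m²

Irradiance scales as 1/d², so S = 1361 W/m² × (1/3.46)² = 113.7 W/m².
The change in absorbed flux is Δ[S(1−α)/4] = −SΔα/4 = -0.4832 W/m².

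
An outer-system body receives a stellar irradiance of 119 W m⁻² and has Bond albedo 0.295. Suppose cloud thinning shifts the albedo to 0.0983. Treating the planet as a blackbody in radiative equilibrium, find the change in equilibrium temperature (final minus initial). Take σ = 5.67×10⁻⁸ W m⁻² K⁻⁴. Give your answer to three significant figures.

Initial: T₁ = [S(1−0.295)/(4σ)]^(1/4) = 138.7 K.
Final:   T₂ = [S(1−0.0983)/(4σ)]^(1/4) = 147.5 K.
Change: 147.5 − 138.7 = 8.800 K.

8.80 kelvin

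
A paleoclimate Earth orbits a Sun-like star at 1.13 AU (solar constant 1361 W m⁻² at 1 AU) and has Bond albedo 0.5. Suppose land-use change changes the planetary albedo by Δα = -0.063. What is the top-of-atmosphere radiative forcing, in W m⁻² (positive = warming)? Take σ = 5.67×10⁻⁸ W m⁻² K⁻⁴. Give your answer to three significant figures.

Flux at the orbit: S = 1361/(1.13)² = 1066 W m⁻².
TOA radiative forcing: ΔF = −S·Δα/4 = −1066·(-0.063)/4 = 16.79 W m⁻².

16.8 W m⁻²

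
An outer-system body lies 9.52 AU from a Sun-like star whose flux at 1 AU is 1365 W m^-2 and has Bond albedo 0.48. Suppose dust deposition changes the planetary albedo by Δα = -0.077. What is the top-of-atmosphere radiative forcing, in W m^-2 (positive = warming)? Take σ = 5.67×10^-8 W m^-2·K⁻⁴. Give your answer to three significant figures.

By the inverse-square law, S = 1365/9.52² = 15.06 W m^-2.
ΔF = −(S/4)Δα = −(15.06/4)×(-0.077) = 0.2899 W m^-2.

0.290 W m^-2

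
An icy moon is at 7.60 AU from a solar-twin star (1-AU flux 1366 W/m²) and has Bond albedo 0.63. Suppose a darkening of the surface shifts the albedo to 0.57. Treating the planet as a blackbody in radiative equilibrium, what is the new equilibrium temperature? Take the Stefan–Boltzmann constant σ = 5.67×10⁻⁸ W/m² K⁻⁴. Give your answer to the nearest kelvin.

Flux at the orbit: S = 1366/(7.60)² = 23.65 W/m².
With the new albedo, S(1−α₂)/4 = 2.542 W/m², so T₂ = 81.83 K.

82 K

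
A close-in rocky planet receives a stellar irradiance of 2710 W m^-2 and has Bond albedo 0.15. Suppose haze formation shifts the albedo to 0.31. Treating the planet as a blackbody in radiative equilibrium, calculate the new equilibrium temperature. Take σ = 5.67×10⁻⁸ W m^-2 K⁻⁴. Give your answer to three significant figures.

T₂ = [S(1−α₂)/(4σ)]^(1/4) = [2710·0.69/(4σ)]^(1/4) = 301.3 K.

301 K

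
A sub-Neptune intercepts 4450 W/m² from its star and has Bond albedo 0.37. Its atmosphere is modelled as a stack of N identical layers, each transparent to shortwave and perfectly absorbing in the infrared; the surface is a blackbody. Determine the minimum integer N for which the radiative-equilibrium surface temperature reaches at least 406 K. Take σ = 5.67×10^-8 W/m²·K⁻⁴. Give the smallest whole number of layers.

OLR = S(1−α)/4 = 700.9 W/m²; the top layer radiates at T_e = 333.4 K.
Need (N+1)T_e⁴ ≥ T_s⁴, i.e. N+1 ≥ (406/333.4)⁴ = 2.198.
Rounding up, N = 2.

2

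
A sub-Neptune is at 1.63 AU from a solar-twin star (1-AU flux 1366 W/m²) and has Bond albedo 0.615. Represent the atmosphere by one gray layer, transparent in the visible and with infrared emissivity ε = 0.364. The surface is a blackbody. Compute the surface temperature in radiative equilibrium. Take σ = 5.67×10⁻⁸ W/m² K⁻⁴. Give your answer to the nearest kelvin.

By the inverse-square law, S = 1366/1.63² = 514.1 W/m².
The planet radiates to space at T_e = [S(1−α)/(4σ)]^(1/4) = 171.9 K.
The surface balance (absorbed SW + ε·downward IR = σT_s⁴) with T_a⁴ = T_s⁴/2 reduces to T_s = T_e·[2/(2−ε)]^¼ = 180.7 K.

181 kelvin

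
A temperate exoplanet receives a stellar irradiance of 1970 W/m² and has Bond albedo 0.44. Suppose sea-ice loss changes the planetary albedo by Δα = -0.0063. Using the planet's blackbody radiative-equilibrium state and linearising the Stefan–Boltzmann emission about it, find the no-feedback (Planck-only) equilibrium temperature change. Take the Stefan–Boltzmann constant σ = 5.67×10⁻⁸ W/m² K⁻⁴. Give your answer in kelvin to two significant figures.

Unperturbed T_e = [1970·(1−0.44)/(4σ)]^¼ = 264.1 K.
ΔF = −(S/4)Δα = −(1970/4)×(-0.0063) = 3.103 W/m².
The Planck feedback parameter is 4σT_e³ = 4.177 W/m²/K.
ΔT₀ = ΔF/λ_P = 3.103/4.177 = 0.743 K.

0.74 K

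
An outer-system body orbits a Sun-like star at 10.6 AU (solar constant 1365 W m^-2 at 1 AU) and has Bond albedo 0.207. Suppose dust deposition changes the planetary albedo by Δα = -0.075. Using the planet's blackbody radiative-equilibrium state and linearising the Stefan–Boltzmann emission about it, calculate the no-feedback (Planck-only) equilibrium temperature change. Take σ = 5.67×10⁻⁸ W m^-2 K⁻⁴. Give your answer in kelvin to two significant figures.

By the inverse-square law, S = 1365/10.6² = 12.15 W m^-2.
Reference equilibrium: T_e = [S(1−α)/(4σ)]^(1/4) = 80.73 K.
TOA radiative forcing: ΔF = −S·Δα/4 = −12.15·(-0.075)/4 = 0.2278 W m^-2.
The Planck feedback parameter is 4σT_e³ = 0.1193 W m^-2/K.
Hence the no-feedback warming is ΔF/(4σT_e³) = 1.91 K.

1.9 K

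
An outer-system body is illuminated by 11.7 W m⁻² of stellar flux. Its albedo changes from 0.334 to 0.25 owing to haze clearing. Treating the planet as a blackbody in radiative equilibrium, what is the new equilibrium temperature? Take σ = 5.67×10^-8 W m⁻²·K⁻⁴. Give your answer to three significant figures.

New equilibrium: T₂ = [(1−0.25)·11.70/(4σ)]^(1/4) = 78.87 K.

78.9 kelvin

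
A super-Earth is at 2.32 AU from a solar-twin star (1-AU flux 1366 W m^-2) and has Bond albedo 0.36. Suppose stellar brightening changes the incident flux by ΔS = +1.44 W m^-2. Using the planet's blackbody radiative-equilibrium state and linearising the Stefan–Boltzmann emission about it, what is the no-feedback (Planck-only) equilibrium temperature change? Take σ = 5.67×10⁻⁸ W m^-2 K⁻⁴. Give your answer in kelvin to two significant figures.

0.23 K

Irradiance scales as 1/d², so S = 1366 W m^-2 × (1/2.32)² = 253.8 W m^-2.
Reference equilibrium: T_e = [S(1−α)/(4σ)]^(1/4) = 163.6 K.
ΔF = Δ[S(1−α)]/4 = (1−0.36)·+1.44/4 = 0.2304 W m^-2.
Planck response: λ_P = 4σT_e³ = 4·5.67×10⁻⁸·(163.6)³ = 0.9929 W m^-2/K.
ΔT₀ = ΔF/λ_P = 0.2304/0.9929 = 0.232 K.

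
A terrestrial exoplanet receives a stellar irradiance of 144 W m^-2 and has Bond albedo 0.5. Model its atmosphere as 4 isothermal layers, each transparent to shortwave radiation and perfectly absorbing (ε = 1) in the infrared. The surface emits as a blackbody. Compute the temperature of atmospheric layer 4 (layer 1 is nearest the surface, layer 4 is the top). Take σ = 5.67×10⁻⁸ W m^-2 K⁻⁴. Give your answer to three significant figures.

133 K

The effective emission temperature is T_e = [S(1−α)/(4σ)]^¼ = 133.5 K.
The net upward flux σT_e⁴ is constant between every pair of levels, so T_k⁴ = (N+1−k)T_e⁴.
With k = 4: T_4 = (4+1−4)^¼·133.5 K = 133.5 K.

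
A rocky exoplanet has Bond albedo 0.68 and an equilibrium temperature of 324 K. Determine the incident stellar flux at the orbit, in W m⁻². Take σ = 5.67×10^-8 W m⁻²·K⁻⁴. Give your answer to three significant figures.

7810 W m⁻²

From S(1−α)/4 = σT⁴: S = 4σT⁴/(1−α).
The emitted flux is σT⁴ = 624.8 W m⁻².
So S = 4×624.8/(1−0.68) = 7810 W m⁻².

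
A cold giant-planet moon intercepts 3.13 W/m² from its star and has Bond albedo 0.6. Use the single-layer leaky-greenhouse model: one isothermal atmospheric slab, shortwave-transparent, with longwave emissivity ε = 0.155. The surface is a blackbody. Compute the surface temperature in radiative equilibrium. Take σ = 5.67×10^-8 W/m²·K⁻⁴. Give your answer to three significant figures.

At the top of the atmosphere, σT_e⁴ = S(1−α)/4 = 0.3130 W/m², giving T_e = 48.47 K.
For a single slab of emissivity ε, T_s⁴ = 2T_e⁴/(2−ε); thus T_s = 48.47·(1.084)^(1/4) = 49.46 K.

49.5 K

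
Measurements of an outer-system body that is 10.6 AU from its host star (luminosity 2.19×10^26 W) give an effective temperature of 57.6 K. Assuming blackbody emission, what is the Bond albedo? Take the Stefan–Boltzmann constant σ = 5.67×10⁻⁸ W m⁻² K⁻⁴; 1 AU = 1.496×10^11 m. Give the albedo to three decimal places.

0.640

d = 10.6 × 1.496×10^11 m = 1.586×10^12 m.
Spreading L over a sphere of radius d: S = 2.19×10^26/(4π·1.59×10^12²) = 6.930 W m⁻².
Rearranging the radiative balance, α = 1 − 4σT⁴/S.
σT⁴ = 0.6241 W m⁻², so 4σT⁴ = 2.497 W m⁻².
1−α = 2.497/6.930 = 0.3602, so α = 0.6398.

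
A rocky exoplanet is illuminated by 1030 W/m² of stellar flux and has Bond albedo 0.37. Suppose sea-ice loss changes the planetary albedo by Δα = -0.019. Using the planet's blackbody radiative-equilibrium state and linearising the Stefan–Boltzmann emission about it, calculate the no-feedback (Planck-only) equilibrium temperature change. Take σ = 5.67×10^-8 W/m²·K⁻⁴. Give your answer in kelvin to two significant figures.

1.7 kelvin

Unperturbed T_e = [1030·(1−0.37)/(4σ)]^¼ = 231.3 K.
ΔF = −(S/4)Δα = −(1030/4)×(-0.019) = 4.893 W/m².
Linearising σT⁴ gives d(σT⁴)/dT = 4σT_e³ = 2.806 W/m² per K.
Hence the no-feedback warming is ΔF/(4σT_e³) = 1.74 K.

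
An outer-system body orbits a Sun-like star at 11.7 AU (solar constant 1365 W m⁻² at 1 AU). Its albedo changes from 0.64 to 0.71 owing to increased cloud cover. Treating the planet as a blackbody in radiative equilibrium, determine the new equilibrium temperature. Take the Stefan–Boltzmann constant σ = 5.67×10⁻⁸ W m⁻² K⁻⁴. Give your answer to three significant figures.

59.8 K

Flux at the orbit: S = 1365/(11.7)² = 9.972 W m⁻².
New equilibrium: T₂ = [(1−0.71)·9.972/(4σ)]^(1/4) = 59.76 K.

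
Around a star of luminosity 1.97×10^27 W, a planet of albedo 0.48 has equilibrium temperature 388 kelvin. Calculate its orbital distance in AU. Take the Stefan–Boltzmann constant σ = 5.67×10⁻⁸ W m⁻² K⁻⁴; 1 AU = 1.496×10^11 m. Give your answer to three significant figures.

0.842 AU

Required flux: S = 4σT⁴/(1−α) = 9885 W m⁻².
S = L/(4πd²) → d = √(L/4πS) = √(1.97×10^27/(4π·9885)) = 1.259×10^11 m = 0.8418 AU.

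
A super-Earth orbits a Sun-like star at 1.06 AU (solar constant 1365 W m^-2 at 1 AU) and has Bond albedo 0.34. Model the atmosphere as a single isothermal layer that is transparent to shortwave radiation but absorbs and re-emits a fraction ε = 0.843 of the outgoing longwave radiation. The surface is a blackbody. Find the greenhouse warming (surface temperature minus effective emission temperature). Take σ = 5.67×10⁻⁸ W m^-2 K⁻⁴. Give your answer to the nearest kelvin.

36 kelvin

Irradiance scales as 1/d², so S = 1365 W m^-2 × (1/1.06)² = 1215 W m^-2.
At the top of the atmosphere, σT_e⁴ = S(1−α)/4 = 200.4 W m^-2, giving T_e = 243.8 K.
For a single slab of emissivity ε, T_s⁴ = 2T_e⁴/(2−ε); thus T_s = 243.8·(1.729)^(1/4) = 279.6 K.
The atmosphere warms the surface by 35.75 K.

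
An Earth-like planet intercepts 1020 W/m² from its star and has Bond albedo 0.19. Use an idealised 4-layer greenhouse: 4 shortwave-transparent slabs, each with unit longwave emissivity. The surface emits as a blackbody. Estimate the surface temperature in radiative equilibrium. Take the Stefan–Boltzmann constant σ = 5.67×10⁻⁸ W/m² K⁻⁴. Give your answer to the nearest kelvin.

367 K

Top-of-atmosphere balance: σT_e⁴ = S(1−α)/4 = 206.6 W/m² → T_e = 245.7 K.
Layer-by-layer balance gives σT_s⁴ = (N+1)σT_e⁴, so T_s = 5^¼·245.7 = 367.4 K.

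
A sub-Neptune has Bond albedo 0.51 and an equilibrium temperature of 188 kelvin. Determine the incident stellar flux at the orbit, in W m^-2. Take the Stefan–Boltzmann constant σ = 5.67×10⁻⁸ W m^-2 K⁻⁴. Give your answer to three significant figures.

578 W m^-2

Invert the energy balance for S: S = 4σT⁴/(1−α).
σT⁴ = 5.67×10⁻⁸·(188)⁴ = 70.83 W m^-2.
S = 4·70.83/0.49 = 578.2 W m^-2.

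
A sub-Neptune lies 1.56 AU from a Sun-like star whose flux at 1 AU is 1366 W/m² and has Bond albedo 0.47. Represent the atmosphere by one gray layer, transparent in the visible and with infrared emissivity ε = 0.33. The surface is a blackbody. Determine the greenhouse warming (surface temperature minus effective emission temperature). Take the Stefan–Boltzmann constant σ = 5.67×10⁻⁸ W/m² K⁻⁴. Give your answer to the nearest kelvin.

9 K

By the inverse-square law, S = 1366/1.56² = 561.3 W/m².
At the top of the atmosphere, σT_e⁴ = S(1−α)/4 = 74.37 W/m², giving T_e = 190.3 K.
The surface balance (absorbed SW + ε·downward IR = σT_s⁴) with T_a⁴ = T_s⁴/2 reduces to T_s = T_e·[2/(2−ε)]^¼ = 199.1 K.
T_s − T_e = 199.1 − 190.3 = 8.776 K.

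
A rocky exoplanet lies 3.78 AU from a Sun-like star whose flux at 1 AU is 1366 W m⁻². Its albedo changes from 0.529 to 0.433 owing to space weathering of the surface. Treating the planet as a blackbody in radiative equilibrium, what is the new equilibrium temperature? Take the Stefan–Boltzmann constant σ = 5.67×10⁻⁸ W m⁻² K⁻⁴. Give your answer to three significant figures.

124 K

By the inverse-square law, S = 1366/3.78² = 95.60 W m⁻².
With the new albedo, S(1−α₂)/4 = 13.55 W m⁻², so T₂ = 124.3 K.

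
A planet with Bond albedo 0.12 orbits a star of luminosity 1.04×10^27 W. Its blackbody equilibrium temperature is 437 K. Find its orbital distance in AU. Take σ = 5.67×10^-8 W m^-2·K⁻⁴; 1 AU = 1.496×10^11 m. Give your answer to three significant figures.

0.627 AU

The flux needed for this T is 4σT⁴/(1−0.12) = 9399 W m^-2.
S = L/(4πd²) → d = √(L/4πS) = √(1.04×10^27/(4π·9399)) = 9.384×10^10 m = 0.6272 AU.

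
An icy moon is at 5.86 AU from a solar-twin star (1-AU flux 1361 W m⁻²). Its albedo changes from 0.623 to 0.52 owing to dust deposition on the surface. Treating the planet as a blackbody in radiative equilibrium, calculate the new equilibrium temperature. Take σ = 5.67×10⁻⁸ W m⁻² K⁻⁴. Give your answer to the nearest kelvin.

96 kelvin

Flux at the orbit: S = 1361/(5.86)² = 39.63 W m⁻².
New equilibrium: T₂ = [(1−0.52)·39.63/(4σ)]^(1/4) = 95.70 K.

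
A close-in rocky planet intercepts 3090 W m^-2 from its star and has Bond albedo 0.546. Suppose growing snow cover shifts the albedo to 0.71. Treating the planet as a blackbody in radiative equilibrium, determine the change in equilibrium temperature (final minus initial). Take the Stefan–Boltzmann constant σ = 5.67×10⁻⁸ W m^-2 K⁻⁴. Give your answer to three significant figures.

Before: T₁ = [3090·0.454/(4σ)]^(1/4) = 280.4 K.
With α = 0.71, T₂ = 250.7 K.
Change: 250.7 − 280.4 = -29.73 K.

-29.7 kelvin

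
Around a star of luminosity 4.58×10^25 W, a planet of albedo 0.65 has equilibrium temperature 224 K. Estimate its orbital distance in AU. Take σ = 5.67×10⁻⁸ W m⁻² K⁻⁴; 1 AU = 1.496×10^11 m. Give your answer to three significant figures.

0.316 AU

Energy balance gives S = 4σT⁴/(1−α) = 1631 W m⁻².
S = L/(4πd²) → d = √(L/4πS) = √(4.58×10^25/(4π·1631)) = 4.727×10^10 m = 0.3159 AU.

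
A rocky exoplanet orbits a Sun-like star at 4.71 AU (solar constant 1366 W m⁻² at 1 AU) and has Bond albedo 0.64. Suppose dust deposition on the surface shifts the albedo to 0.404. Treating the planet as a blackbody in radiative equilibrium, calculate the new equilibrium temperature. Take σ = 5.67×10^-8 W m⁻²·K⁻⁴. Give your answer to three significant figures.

Flux at the orbit: S = 1366/(4.71)² = 61.58 W m⁻².
With the new albedo, S(1−α₂)/4 = 9.175 W m⁻², so T₂ = 112.8 K.

113 K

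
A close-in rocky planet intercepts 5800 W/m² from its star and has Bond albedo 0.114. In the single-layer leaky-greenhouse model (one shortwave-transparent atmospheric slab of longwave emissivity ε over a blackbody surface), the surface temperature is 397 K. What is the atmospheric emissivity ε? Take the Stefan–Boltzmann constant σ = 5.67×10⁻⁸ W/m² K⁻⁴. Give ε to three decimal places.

0.176

Effective temperature: T_e = [S(1−α)/(4σ)]^(1/4) = 388.0 K.
Since (2−ε)/2 = (T_e/T_s)⁴ = 0.9121, ε = 0.1757.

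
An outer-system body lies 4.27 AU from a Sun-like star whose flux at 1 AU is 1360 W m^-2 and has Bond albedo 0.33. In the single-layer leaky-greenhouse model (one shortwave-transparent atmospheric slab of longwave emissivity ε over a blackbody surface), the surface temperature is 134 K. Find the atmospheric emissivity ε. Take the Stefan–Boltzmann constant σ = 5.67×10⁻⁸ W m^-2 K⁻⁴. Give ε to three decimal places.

0.633

Flux at the orbit: S = 1360/(4.27)² = 74.59 W m^-2.
First, T_e = [74.59·(1−0.33)/(4σ)]^(1/4) = 121.8 K.
Since (2−ε)/2 = (T_e/T_s)⁴ = 0.6834, ε = 0.6331.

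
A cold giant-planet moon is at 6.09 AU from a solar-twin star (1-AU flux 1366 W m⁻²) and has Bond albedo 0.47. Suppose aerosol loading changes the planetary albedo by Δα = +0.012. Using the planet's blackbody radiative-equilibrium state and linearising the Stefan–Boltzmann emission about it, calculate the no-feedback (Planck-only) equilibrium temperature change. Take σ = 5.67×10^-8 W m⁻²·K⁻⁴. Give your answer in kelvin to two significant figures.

Flux at the orbit: S = 1366/(6.09)² = 36.83 W m⁻².
The baseline emission temperature is T_e = 96.32 K.
The change in absorbed flux is Δ[S(1−α)/4] = −SΔα/4 = -0.1105 W m⁻².
The Planck feedback parameter is 4σT_e³ = 0.2027 W m⁻²/K.
So ΔT₀ = -0.1105/0.2027 = -0.545 K.

-0.55 K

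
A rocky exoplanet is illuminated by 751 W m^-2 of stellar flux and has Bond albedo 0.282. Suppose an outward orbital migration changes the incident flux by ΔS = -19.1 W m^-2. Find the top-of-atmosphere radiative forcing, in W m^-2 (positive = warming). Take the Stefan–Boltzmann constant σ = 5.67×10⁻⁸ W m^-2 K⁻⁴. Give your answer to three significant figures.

Only a fraction (1−α) is absorbed and it's spread over 4πR², so ΔF = (1−α)ΔS/4 = -3.428 W m^-2.

-3.43 W m^-2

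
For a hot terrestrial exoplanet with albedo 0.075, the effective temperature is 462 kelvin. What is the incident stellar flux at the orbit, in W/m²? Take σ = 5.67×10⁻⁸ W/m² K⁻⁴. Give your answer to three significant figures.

Invert the energy balance for S: S = 4σT⁴/(1−α).
The emitted flux is σT⁴ = 2583 W/m².
So S = 4×2583/(1−0.075) = 11170 W/m².

11200 W/m²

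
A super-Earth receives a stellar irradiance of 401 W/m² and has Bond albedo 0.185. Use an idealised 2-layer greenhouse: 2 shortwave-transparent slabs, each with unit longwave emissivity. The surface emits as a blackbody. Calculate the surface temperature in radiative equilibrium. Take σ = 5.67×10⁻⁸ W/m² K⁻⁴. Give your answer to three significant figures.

256 K

OLR = S(1−α)/4 = 81.70 W/m²; the top layer radiates at T_e = 194.8 K.
With N = 2 opaque layers, T_s = (N+1)^(1/4)·T_e = 3^(1/4)·194.8 = 256.4 K.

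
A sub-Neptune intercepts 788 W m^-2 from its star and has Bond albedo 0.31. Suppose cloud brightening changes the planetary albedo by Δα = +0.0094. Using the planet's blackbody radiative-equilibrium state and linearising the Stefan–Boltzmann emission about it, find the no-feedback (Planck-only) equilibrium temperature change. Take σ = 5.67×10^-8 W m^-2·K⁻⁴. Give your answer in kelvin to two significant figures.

Unperturbed T_e = [788.0·(1−0.31)/(4σ)]^¼ = 221.3 K.
The change in absorbed flux is Δ[S(1−α)/4] = −SΔα/4 = -1.852 W m^-2.
Linearising σT⁴ gives d(σT⁴)/dT = 4σT_e³ = 2.457 W m^-2 per K.
Hence the no-feedback warming is ΔF/(4σT_e³) = -0.754 K.

-0.75 K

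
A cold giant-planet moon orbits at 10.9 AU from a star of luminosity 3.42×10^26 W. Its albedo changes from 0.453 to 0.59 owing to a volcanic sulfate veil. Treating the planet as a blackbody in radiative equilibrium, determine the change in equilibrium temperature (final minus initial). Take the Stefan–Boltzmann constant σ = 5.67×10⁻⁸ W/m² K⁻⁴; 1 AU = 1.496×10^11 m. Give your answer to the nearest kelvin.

Orbital distance: d = 10.9 AU = 1.631×10^12 m.
S = L/(4πd²) = 10.24 W/m².
Initial: T₁ = [S(1−0.453)/(4σ)]^(1/4) = 70.49 K.
After:  T₂ = [10.24·0.41/(4σ)]^(1/4) = 65.59 K.
ΔT = T₂ − T₁ = -4.901 K.

-5 kelvin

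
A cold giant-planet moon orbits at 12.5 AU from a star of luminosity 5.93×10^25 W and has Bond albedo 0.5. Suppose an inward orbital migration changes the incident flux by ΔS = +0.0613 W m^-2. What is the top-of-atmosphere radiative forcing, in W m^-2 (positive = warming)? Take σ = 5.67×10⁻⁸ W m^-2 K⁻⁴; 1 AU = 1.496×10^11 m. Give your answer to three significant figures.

0.00766 W m^-2

Orbital distance: d = 12.5 AU = 1.870×10^12 m.
Spreading L over a sphere of radius d: S = 5.93×10^25/(4π·1.87×10^12²) = 1.349 W m^-2.
TOA radiative forcing: ΔF = (1−α)ΔS/4 = 0.5·(+0.0613)/4 = 0.007663 W m^-2.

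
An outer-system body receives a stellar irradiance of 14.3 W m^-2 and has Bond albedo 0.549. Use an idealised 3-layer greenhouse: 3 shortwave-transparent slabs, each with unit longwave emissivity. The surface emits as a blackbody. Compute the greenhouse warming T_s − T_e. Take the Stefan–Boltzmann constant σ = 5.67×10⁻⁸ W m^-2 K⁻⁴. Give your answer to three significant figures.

30.2 kelvin

OLR = S(1−α)/4 = 1.612 W m^-2; the top layer radiates at T_e = 73.02 K.
Surface: T_s = (4)^¼·T_e = 103.3 K.
So the greenhouse effect raises the surface by 103.3 − 73.02 = 30.25 K.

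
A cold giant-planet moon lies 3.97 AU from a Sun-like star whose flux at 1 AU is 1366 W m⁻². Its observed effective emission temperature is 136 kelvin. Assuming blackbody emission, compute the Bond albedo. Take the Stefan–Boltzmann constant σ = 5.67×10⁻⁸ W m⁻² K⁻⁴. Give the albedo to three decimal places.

By the inverse-square law, S = 1366/3.97² = 86.67 W m⁻².
From σT⁴ = S(1−α)/4 we invert for α: 1−α = 4σT⁴/S.
4σT⁴ = 4·5.67×10⁻⁸·(136)⁴ = 77.59 W m⁻².
1−α = 77.59/86.67 = 0.8952, so α = 0.1048.

0.105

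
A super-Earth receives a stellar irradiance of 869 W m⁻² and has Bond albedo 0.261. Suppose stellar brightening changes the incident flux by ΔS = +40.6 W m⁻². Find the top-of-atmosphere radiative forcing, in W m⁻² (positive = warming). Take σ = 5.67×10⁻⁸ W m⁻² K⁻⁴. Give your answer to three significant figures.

TOA radiative forcing: ΔF = (1−α)ΔS/4 = 0.739·(+40.6)/4 = 7.501 W m⁻².

7.50 W m⁻²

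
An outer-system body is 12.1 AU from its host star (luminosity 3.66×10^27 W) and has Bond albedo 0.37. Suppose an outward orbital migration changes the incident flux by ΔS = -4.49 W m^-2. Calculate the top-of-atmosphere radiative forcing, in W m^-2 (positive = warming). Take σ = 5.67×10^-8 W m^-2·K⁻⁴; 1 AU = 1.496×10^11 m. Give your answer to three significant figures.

Orbital distance: d = 12.1 AU = 1.810×10^12 m.
Flux at the orbit: S = L/(4πd²) = 3.66×10^27/(4π·(1.81×10^12)²) = 88.89 W m^-2.
Only a fraction (1−α) is absorbed and it's spread over 4πR², so ΔF = (1−α)ΔS/4 = -0.7072 W m^-2.

-0.707 W m^-2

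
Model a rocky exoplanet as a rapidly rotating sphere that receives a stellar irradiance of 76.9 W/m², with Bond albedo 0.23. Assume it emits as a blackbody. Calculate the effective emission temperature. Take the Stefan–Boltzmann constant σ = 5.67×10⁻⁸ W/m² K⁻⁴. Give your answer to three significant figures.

Averaging over the sphere, the absorbed flux is S(1−α)/4 = 14.80 W/m².
Balancing against σT⁴: T = (14.80/5.67×10⁻⁸)^(1/4) = 127.1 K.

127 K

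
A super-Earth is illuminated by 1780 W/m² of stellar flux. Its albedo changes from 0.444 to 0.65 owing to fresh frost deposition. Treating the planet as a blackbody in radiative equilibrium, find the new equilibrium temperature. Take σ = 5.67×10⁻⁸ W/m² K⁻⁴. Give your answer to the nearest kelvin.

T₂ = [S(1−α₂)/(4σ)]^(1/4) = [1780·0.35/(4σ)]^(1/4) = 228.9 K.

229 kelvin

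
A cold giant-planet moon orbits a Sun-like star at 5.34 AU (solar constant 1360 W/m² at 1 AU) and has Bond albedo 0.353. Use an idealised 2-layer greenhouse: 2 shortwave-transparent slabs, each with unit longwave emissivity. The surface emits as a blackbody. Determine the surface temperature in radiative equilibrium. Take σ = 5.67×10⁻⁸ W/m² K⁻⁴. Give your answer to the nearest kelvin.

By the inverse-square law, S = 1360/5.34² = 47.69 W/m².
Top-of-atmosphere balance: σT_e⁴ = S(1−α)/4 = 7.714 W/m² → T_e = 108.0 K.
With N = 2 opaque layers, T_s = (N+1)^(1/4)·T_e = 3^(1/4)·108.0 = 142.1 K.

142 K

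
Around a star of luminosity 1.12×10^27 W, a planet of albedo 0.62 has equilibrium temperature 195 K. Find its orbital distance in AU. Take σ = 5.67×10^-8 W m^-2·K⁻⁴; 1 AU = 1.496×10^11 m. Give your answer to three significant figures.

Energy balance gives S = 4σT⁴/(1−α) = 863.0 W m^-2.
From L = 4πd²S, d = √(1.12×10^27/(4π·863.0)) = 3.214×10^11 m = 2.148 AU.

2.15 AU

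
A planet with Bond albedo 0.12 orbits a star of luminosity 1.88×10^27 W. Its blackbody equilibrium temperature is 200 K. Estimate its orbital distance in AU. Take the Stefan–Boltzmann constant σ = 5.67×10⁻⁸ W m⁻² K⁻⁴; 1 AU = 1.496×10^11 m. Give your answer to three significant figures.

The flux needed for this T is 4σT⁴/(1−0.12) = 412.4 W m⁻².
S = L/(4πd²) → d = √(L/4πS) = √(1.88×10^27/(4π·412.4)) = 6.023×10^11 m = 4.026 AU.

4.03 AU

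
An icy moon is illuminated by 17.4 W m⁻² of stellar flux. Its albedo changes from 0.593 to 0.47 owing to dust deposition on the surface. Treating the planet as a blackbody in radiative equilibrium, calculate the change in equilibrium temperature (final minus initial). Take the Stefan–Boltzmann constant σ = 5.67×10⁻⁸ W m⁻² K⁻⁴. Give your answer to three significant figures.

Before: T₁ = [17.40·0.407/(4σ)]^(1/4) = 74.75 K.
After:  T₂ = [17.40·0.53/(4σ)]^(1/4) = 79.85 K.
Change: 79.85 − 74.75 = 5.101 K.

5.10 K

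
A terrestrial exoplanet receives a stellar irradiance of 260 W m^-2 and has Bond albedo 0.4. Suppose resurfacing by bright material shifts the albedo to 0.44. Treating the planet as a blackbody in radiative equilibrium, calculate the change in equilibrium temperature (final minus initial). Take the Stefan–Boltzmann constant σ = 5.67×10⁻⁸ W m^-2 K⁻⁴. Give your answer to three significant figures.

Initial: T₁ = [S(1−0.4)/(4σ)]^(1/4) = 161.9 K.
Final:   T₂ = [S(1−0.44)/(4σ)]^(1/4) = 159.2 K.
ΔT = T₂ − T₁ = -2.769 K.

-2.77 K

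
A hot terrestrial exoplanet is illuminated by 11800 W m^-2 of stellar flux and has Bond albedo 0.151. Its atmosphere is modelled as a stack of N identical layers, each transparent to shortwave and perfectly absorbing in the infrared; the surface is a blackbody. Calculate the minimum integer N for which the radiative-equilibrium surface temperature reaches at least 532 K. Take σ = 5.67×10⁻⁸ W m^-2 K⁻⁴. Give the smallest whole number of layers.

1

The effective emission temperature is T_e = [S(1−α)/(4σ)]^¼ = 458.4 K.
Need (N+1)T_e⁴ ≥ T_s⁴, i.e. N+1 ≥ (532/458.4)⁴ = 1.813.
The minimum whole number is N = 1.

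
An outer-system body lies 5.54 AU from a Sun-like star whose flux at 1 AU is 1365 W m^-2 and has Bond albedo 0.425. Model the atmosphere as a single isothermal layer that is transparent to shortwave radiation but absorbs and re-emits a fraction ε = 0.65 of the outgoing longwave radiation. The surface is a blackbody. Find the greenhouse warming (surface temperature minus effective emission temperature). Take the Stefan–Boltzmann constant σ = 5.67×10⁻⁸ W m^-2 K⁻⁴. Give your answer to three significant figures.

10.6 K

Flux at the orbit: S = 1365/(5.54)² = 44.47 W m^-2.
Effective emission temperature (TOA balance): σT_e⁴ = S(1−α)/4 = 6.393 W m^-2 → T_e = 103.0 K.
For a single slab of emissivity ε, T_s⁴ = 2T_e⁴/(2−ε); thus T_s = 103.0·(1.481)^(1/4) = 113.7 K.
T_s − T_e = 113.7 − 103.0 = 10.64 K.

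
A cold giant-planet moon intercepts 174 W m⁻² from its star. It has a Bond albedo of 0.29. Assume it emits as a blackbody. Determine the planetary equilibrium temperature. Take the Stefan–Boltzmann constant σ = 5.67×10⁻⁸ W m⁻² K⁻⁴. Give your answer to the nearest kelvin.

153 kelvin

The planet absorbs (1−α)S over its disc πR² and re-emits over 4πR², so the mean absorbed flux is (1−0.29)·174.0/4 = 30.88 W m⁻².
In equilibrium σT⁴ equals this, so T = 152.8 K.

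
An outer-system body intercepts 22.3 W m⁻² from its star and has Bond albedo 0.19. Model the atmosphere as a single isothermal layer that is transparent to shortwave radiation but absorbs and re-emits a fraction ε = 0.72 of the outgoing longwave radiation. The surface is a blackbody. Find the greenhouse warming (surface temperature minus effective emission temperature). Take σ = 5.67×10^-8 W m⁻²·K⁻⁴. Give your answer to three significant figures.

The planet radiates to space at T_e = [S(1−α)/(4σ)]^(1/4) = 94.47 K.
For a single slab of emissivity ε, T_s⁴ = 2T_e⁴/(2−ε); thus T_s = 94.47·(1.562)^(1/4) = 105.6 K.
The atmosphere warms the surface by 11.15 K.

11.2 K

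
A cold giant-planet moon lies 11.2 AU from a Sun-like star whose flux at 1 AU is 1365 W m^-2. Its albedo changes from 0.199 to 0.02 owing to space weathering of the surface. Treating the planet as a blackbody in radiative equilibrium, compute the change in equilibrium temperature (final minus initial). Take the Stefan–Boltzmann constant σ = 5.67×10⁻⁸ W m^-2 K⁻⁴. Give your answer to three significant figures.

4.07 K

By the inverse-square law, S = 1365/11.2² = 10.88 W m^-2.
With α = 0.199, T₁ = 78.74 K.
With α = 0.02, T₂ = 82.81 K.
ΔT = T₂ − T₁ = 4.072 K.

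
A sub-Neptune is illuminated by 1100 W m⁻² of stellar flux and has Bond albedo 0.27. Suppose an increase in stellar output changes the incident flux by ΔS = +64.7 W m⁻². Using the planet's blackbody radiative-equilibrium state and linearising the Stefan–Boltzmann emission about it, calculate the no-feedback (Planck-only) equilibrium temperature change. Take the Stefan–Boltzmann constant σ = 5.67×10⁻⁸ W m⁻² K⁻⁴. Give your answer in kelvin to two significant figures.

The baseline emission temperature is T_e = 243.9 K.
ΔF = Δ[S(1−α)]/4 = (1−0.27)·+64.7/4 = 11.81 W m⁻².
The Planck feedback parameter is 4σT_e³ = 3.292 W m⁻²/K.
Hence the no-feedback warming is ΔF/(4σT_e³) = 3.59 K.

3.6 K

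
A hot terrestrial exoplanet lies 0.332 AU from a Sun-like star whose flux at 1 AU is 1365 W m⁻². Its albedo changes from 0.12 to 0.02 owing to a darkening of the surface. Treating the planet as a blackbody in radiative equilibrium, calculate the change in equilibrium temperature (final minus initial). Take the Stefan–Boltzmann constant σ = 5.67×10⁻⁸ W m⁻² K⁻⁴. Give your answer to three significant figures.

12.8 K

Flux at the orbit: S = 1365/(0.332)² = 12380 W m⁻².
Initial: T₁ = [S(1−0.12)/(4σ)]^(1/4) = 468.2 K.
After:  T₂ = [12380·0.98/(4σ)]^(1/4) = 481.0 K.
Change: 481.0 − 468.2 = 12.77 K.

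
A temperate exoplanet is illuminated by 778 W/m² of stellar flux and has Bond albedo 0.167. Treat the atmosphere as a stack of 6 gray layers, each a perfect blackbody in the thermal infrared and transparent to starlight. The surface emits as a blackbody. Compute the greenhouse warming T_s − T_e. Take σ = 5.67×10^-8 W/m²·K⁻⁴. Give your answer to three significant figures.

145 K

The effective emission temperature is T_e = [S(1−α)/(4σ)]^¼ = 231.2 K.
Surface: T_s = (7)^¼·T_e = 376.1 K.
So the greenhouse effect raises the surface by 376.1 − 231.2 = 144.9 K.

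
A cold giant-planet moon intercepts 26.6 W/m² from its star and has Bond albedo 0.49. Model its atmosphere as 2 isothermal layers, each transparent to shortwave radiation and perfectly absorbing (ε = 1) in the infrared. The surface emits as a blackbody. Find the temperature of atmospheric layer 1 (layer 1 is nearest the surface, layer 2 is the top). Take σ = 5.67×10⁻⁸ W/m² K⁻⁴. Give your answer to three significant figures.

105 K

Top-of-atmosphere balance: σT_e⁴ = S(1−α)/4 = 3.392 W/m² → T_e = 87.94 K.
In the N-layer model, layer k (counted from the surface) has T_k = (N+1−k)^(1/4)·T_e.
With k = 1: T_1 = (2+1−1)^¼·87.94 K = 104.6 K.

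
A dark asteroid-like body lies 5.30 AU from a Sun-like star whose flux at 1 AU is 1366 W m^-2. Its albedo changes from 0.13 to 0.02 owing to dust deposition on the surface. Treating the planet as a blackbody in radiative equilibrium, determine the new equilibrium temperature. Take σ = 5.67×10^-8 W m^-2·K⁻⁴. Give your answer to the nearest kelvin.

By the inverse-square law, S = 1366/5.30² = 48.63 W m^-2.
New equilibrium: T₂ = [(1−0.02)·48.63/(4σ)]^(1/4) = 120.4 K.

120 K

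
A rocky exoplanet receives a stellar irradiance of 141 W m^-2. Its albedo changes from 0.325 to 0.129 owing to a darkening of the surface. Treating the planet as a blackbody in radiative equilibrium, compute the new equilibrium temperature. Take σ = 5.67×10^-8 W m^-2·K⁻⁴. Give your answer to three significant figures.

T₂ = [S(1−α₂)/(4σ)]^(1/4) = [141.0·0.871/(4σ)]^(1/4) = 152.5 K.

153 K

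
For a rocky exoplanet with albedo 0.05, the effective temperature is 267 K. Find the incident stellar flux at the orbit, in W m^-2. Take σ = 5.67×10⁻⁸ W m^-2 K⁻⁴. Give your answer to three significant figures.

1210 W m^-2

Invert the energy balance for S: S = 4σT⁴/(1−α).
σT⁴ = 5.67×10⁻⁸·(267)⁴ = 288.2 W m^-2.
S = 4·288.2/0.95 = 1213 W m^-2.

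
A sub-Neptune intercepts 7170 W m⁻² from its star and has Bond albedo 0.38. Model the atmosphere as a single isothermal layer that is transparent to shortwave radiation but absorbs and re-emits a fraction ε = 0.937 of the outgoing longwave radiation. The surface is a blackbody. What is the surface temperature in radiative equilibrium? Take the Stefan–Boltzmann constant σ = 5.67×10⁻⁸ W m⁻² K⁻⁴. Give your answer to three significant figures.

At the top of the atmosphere, σT_e⁴ = S(1−α)/4 = 1111 W m⁻², giving T_e = 374.2 K.
Surface balance with a leaky layer gives σT_s⁴ = σT_e⁴·2/(2−ε), so T_s = T_e·[2/(2−0.937)]^(1/4) = 438.2 K.

438 K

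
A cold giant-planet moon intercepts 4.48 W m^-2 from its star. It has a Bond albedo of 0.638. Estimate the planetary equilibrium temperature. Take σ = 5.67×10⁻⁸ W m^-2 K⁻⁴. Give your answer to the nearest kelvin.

52 K

Averaging over the sphere, the absorbed flux is S(1−α)/4 = 0.4054 W m^-2.
In equilibrium σT⁴ equals this, so T = 51.71 K.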